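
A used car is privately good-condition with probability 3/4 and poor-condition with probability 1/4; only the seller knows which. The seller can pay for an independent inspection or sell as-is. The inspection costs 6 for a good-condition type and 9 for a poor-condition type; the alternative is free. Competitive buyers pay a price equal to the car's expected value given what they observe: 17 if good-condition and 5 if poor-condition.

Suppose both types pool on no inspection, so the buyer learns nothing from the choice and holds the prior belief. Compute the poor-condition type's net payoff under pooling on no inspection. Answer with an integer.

14

Pooled price = 3/4·17 + 1/4·5 = 14.
poor-condition pays no cost for no inspection, so net payoff = 14.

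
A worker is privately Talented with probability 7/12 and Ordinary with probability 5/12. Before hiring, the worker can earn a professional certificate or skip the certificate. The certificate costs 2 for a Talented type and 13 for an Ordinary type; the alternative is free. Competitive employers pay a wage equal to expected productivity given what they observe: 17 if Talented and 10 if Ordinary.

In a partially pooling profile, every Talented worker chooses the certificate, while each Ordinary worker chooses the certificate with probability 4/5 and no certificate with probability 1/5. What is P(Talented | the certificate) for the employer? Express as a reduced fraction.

P(the certificate) = (7/12)·1 + (5/12)·(4/5) = 11/12.
By Bayes' rule, P(Talented | the certificate) = (7/12) / (11/12) = 7/11.

7/11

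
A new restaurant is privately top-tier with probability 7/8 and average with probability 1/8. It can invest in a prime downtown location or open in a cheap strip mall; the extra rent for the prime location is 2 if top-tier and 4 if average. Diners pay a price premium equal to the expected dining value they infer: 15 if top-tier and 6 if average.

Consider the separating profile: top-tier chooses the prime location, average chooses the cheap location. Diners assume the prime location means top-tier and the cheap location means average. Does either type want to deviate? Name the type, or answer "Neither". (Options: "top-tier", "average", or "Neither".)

The prime location pays 15; the cheap location pays 6.
top-tier: assigned the prime location, nets 15 − 2 = 13; deviating to the cheap location nets 6.
average: assigned the cheap location, nets 6; deviating to the prime location nets 15 − 4 = 11.
The average type gains 5 by deviating.

average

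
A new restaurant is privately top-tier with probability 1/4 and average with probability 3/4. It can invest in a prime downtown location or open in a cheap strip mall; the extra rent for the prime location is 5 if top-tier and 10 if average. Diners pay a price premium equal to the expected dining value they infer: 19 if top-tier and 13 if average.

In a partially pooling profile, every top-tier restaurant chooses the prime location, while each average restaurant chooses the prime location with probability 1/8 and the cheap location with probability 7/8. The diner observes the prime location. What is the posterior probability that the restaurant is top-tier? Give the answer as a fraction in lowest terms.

P(the prime location) = (1/4)·1 + (3/4)·(1/8) = 11/32.
By Bayes' rule, P(top-tier | the prime location) = (1/4) / (11/32) = 8/11.

8/11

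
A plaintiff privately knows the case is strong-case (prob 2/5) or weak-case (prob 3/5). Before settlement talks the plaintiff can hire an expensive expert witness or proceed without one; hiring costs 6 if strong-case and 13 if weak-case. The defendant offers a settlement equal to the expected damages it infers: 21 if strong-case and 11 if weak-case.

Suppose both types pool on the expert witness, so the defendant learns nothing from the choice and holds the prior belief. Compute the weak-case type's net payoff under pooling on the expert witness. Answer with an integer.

Pooled settlement = 2/5·21 + 3/5·11 = 15.
weak-case pays cost 13 for the expert witness, so net payoff = 15 − 13 = 2.

2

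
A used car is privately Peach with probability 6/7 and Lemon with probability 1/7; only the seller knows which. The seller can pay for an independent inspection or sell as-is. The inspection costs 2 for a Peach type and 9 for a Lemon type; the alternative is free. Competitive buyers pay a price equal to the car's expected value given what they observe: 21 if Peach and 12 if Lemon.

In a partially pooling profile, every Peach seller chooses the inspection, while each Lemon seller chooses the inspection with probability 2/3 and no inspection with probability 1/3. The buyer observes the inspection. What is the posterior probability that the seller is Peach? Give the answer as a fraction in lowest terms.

9/10

P(the inspection) = (6/7)·1 + (1/7)·(2/3) = 20/21.
By Bayes' rule, P(Peach | the inspection) = (6/7) / (20/21) = 9/10.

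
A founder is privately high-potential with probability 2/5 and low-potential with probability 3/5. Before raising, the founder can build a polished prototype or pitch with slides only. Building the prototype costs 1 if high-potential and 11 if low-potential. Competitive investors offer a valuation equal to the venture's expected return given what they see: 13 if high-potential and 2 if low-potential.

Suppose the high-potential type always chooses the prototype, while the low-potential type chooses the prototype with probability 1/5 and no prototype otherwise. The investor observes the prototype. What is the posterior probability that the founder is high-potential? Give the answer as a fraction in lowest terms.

10/13

P(the prototype) = (2/5)·1 + (3/5)·(1/5) = 13/25.
By Bayes' rule, P(high-potential | the prototype) = (2/5) / (13/25) = 10/13.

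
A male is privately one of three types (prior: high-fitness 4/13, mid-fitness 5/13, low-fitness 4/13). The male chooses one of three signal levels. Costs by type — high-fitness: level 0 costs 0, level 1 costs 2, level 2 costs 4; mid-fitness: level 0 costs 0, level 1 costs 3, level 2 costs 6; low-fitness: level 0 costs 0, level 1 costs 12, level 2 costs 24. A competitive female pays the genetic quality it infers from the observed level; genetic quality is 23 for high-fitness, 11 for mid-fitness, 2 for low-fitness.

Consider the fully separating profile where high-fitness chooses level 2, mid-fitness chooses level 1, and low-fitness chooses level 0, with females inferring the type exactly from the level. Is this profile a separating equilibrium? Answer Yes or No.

Separating mating payoffs: level 2 → 23, level 1 → 11, level 0 → 2.
high-fitness (assigned level 2): level 0: 2 − 0 = 2; level 1: 11 − 2 = 9; level 2: 23 − 4 = 19. high-fitness stays.
mid-fitness (assigned level 1): level 0: 2 − 0 = 2; level 1: 11 − 3 = 8; level 2: 23 − 6 = 17. mid-fitness prefers level 2.
low-fitness (assigned level 0): level 0: 2 − 0 = 2; level 1: 11 − 12 = -1; level 2: 23 − 24 = -1. low-fitness stays.
At least one type deviates; the separating profile fails.

No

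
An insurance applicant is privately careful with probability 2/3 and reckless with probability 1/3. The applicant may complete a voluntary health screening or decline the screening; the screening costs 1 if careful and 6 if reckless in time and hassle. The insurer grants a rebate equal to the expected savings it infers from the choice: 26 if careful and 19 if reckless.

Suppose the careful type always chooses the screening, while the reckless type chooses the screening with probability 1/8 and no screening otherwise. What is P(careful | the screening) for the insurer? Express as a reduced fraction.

P(the screening) = (2/3)·1 + (1/3)·(1/8) = 17/24.
By Bayes' rule, P(careful | the screening) = (2/3) / (17/24) = 16/17.

16/17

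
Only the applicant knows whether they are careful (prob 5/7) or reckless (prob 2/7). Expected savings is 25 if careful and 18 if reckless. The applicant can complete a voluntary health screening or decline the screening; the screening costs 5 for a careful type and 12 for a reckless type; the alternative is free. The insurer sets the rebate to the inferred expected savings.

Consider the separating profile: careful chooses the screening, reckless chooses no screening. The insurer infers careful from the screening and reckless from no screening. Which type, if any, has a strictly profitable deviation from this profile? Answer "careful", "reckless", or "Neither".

Neither

The screening pays 25; no screening pays 18.
careful: assigned the screening, nets 25 − 5 = 20; deviating to no screening nets 18.
reckless: assigned no screening, nets 18; deviating to the screening nets 25 − 12 = 13.
Both types strictly prefer their assigned action; no profitable deviation.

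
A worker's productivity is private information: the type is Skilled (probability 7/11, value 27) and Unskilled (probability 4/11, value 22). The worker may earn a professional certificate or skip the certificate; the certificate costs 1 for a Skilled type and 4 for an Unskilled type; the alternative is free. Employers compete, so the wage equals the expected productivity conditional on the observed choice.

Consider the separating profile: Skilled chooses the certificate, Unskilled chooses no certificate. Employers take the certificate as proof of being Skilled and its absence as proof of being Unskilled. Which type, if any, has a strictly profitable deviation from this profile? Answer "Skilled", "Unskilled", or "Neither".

The certificate pays 27; no certificate pays 22.
Skilled: assigned the certificate, nets 27 − 1 = 26; deviating to no certificate nets 22.
Unskilled: assigned no certificate, nets 22; deviating to the certificate nets 27 − 4 = 23.
The Unskilled type gains 1 by deviating.

Unskilled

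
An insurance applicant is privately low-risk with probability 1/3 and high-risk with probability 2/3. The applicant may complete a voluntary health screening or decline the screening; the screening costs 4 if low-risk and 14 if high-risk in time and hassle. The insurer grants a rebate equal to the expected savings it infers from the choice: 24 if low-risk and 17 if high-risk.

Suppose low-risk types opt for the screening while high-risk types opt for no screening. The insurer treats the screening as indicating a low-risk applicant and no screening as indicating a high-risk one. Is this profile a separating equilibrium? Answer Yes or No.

Under these beliefs, the screening earns rebate 24 and no screening earns rebate 17.
low-risk: the screening nets 24 − 4 = 20; no screening nets 17. low-risk prefers the screening.
high-risk: the screening nets 24 − 14 = 10; no screening nets 17. high-risk prefers no screening.
Neither type deviates, so the separating profile is an equilibrium.

Yes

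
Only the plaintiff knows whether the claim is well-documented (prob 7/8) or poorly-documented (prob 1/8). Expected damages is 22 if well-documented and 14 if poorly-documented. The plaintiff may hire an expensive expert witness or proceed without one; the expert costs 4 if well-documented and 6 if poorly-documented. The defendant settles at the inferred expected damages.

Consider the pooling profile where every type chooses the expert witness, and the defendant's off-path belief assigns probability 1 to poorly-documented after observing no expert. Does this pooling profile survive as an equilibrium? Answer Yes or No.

Yes

On path, the defendant holds the prior and pays 7/8·22 + 1/8·14 = 21. Off path (no expert), believing poorly-documented, it pays 14.
well-documented: the expert witness nets 21 − 4 = 17; no expert nets 14. well-documented stays.
poorly-documented: the expert witness nets 21 − 6 = 15; no expert nets 14. poorly-documented stays.
No type deviates, so pooling is sustained.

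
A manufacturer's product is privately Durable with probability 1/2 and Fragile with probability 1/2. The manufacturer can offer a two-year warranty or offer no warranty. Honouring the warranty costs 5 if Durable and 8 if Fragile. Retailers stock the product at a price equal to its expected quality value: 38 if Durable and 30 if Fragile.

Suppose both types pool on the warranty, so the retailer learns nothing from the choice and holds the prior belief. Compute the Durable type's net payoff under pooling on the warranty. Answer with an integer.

29

Pooled price = 1/2·38 + 1/2·30 = 34.
Durable pays cost 5 for the warranty, so net payoff = 34 − 5 = 29.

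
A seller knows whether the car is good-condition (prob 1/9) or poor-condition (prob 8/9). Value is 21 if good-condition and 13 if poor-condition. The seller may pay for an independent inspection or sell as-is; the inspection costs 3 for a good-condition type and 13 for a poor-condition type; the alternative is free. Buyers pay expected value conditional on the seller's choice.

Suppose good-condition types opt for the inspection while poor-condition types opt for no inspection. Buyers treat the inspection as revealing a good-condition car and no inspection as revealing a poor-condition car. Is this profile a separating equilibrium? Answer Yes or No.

Under these beliefs, the inspection earns price 21 and no inspection earns price 13.
good-condition: the inspection nets 21 − 3 = 18; no inspection nets 13. good-condition prefers the inspection.
poor-condition: the inspection nets 21 − 13 = 8; no inspection nets 13. poor-condition prefers no inspection.
Neither type deviates, so the separating profile is an equilibrium.

Yes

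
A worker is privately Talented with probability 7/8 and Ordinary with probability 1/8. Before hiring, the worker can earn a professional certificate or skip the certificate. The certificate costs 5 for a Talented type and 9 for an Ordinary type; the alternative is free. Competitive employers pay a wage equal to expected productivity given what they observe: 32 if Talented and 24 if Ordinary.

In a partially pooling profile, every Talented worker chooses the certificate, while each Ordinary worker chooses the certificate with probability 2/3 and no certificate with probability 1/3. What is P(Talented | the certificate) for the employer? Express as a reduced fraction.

21/23

P(the certificate) = (7/8)·1 + (1/8)·(2/3) = 23/24.
By Bayes' rule, P(Talented | the certificate) = (7/8) / (23/24) = 21/23.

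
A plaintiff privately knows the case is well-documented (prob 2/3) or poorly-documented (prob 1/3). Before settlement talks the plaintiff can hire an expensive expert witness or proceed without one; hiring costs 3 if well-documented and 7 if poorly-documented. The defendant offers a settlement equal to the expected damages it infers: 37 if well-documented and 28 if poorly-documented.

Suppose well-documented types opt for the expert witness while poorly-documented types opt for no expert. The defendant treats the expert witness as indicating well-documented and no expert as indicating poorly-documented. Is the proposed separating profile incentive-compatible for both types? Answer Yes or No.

Under these beliefs, the expert witness earns settlement 37 and no expert earns settlement 28.
well-documented: the expert witness nets 37 − 3 = 34; no expert nets 28. well-documented prefers the expert witness.
poorly-documented: the expert witness nets 37 − 7 = 30; no expert nets 28. poorly-documented would deviate to the expert witness.
poorly-documented has a profitable deviation, so the profile is not an equilibrium.

No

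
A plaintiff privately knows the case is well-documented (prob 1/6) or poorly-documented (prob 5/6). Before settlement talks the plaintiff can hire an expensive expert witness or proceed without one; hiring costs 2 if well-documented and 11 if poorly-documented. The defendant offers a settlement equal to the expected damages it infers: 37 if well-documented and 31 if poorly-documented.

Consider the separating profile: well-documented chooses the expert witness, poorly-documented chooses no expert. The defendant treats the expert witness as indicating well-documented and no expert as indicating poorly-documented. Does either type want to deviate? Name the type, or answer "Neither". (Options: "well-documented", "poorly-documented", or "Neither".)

Neither

The expert witness pays 37; no expert pays 31.
well-documented: assigned the expert witness, nets 37 − 2 = 35; deviating to no expert nets 31.
poorly-documented: assigned no expert, nets 31; deviating to the expert witness nets 37 − 11 = 26.
Both types strictly prefer their assigned action; no profitable deviation.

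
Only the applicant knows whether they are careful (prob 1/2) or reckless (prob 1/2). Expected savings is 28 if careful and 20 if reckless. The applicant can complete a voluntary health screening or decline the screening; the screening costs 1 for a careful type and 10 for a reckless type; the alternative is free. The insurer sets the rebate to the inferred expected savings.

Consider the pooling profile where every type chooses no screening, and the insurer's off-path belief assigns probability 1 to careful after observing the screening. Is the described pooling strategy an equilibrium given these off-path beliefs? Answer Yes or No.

On path, the insurer holds the prior and pays 1/2·28 + 1/2·20 = 24. Off path (the screening), believing careful, it pays 28.
careful: no screening nets 24; the screening nets 28 − 1 = 27. careful would deviate.
reckless: no screening nets 24; the screening nets 28 − 10 = 18. reckless stays.
A type deviates, so pooling fails.

No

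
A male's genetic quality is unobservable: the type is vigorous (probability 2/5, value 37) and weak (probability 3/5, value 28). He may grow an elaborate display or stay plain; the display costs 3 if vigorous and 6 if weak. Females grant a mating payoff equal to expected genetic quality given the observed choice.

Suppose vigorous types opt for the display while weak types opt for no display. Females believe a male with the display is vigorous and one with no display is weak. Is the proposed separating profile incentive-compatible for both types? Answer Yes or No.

No

Under these beliefs, the display earns mating payoff 37 and no display earns mating payoff 28.
vigorous: the display nets 37 − 3 = 34; no display nets 28. vigorous prefers the display.
weak: the display nets 37 − 6 = 31; no display nets 28. weak would deviate to the display.
weak has a profitable deviation, so the profile is not an equilibrium.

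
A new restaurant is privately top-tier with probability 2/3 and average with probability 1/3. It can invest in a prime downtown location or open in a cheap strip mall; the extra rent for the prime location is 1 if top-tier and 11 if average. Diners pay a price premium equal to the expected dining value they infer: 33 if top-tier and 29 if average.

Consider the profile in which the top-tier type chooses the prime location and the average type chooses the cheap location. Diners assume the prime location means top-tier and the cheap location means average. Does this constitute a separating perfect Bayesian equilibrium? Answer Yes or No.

Under these beliefs, the prime location earns price premium 33 and the cheap location earns price premium 29.
top-tier: the prime location nets 33 − 1 = 32; the cheap location nets 29. top-tier prefers the prime location.
average: the prime location nets 33 − 11 = 22; the cheap location nets 29. average prefers the cheap location.
Neither type deviates, so the separating profile is an equilibrium.

Yes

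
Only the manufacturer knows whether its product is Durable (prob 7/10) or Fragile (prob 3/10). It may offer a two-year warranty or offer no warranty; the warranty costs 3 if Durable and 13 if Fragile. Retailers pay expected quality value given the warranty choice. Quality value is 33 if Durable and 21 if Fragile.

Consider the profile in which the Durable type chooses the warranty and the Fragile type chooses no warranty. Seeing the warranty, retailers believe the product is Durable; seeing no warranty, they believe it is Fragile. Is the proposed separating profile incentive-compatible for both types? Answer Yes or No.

Under these beliefs, the warranty earns price 33 and no warranty earns price 21.
Durable: the warranty nets 33 − 3 = 30; no warranty nets 21. Durable prefers the warranty.
Fragile: the warranty nets 33 − 13 = 20; no warranty nets 21. Fragile prefers no warranty.
Neither type deviates, so the separating profile is an equilibrium.

Yes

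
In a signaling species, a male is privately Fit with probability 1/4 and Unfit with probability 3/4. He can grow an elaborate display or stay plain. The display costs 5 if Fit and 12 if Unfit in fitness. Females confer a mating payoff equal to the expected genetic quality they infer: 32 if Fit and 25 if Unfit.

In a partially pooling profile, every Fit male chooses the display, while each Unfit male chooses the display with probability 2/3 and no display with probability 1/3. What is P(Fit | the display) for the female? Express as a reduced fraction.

1/3

P(the display) = (1/4)·1 + (3/4)·(2/3) = 3/4.
By Bayes' rule, P(Fit | the display) = (1/4) / (3/4) = 1/3.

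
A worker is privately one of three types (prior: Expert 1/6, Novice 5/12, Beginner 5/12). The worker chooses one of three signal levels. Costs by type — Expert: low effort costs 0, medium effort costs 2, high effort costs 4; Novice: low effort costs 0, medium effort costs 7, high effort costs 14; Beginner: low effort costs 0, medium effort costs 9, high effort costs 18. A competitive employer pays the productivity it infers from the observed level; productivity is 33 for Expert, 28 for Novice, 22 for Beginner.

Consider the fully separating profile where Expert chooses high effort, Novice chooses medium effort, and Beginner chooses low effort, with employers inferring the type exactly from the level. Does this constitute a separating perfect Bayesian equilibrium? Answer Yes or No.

Separating wages: high effort → 33, medium effort → 28, low effort → 22.
Expert (assigned high effort): low effort: 22 − 0 = 22; medium effort: 28 − 2 = 26; high effort: 33 − 4 = 29. Expert stays.
Novice (assigned medium effort): low effort: 22 − 0 = 22; medium effort: 28 − 7 = 21; high effort: 33 − 14 = 19. Novice prefers low effort.
Beginner (assigned low effort): low effort: 22 − 0 = 22; medium effort: 28 − 9 = 19; high effort: 33 − 18 = 15. Beginner stays.
At least one type deviates; the separating profile fails.

No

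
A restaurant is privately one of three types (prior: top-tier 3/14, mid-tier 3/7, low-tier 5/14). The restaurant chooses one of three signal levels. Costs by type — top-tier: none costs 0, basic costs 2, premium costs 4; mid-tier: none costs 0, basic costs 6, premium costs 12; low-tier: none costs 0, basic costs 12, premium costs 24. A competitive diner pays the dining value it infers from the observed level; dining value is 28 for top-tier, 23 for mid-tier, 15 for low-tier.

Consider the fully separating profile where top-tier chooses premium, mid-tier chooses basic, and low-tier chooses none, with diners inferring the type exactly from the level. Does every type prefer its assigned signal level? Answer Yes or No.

Separating price premiums: premium → 28, basic → 23, none → 15.
top-tier (assigned premium): none: 15 − 0 = 15; basic: 23 − 2 = 21; premium: 28 − 4 = 24. top-tier stays.
mid-tier (assigned basic): none: 15 − 0 = 15; basic: 23 − 6 = 17; premium: 28 − 12 = 16. mid-tier stays.
low-tier (assigned none): none: 15 − 0 = 15; basic: 23 − 12 = 11; premium: 28 − 24 = 4. low-tier stays.
Every type prefers its assigned level; separation holds.

Yes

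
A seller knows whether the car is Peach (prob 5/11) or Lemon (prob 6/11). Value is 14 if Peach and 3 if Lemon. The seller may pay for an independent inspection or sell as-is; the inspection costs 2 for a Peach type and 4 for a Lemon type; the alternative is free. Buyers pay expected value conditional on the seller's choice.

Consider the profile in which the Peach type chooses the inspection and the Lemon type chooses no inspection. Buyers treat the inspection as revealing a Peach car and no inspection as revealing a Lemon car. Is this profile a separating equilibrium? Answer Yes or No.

Under these beliefs, the inspection earns price 14 and no inspection earns price 3.
Peach: the inspection nets 14 − 2 = 12; no inspection nets 3. Peach prefers the inspection.
Lemon: the inspection nets 14 − 4 = 10; no inspection nets 3. Lemon would deviate to the inspection.
Lemon has a profitable deviation, so the profile is not an equilibrium.

No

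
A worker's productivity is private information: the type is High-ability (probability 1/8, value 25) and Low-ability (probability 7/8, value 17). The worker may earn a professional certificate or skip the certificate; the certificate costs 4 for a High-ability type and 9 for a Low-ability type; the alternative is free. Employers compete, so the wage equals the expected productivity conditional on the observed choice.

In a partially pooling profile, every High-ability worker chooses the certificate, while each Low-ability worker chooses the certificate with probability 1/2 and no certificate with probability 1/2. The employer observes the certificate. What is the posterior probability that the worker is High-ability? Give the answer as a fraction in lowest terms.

P(the certificate) = (1/8)·1 + (7/8)·(1/2) = 9/16.
By Bayes' rule, P(High-ability | the certificate) = (1/8) / (9/16) = 2/9.

2/9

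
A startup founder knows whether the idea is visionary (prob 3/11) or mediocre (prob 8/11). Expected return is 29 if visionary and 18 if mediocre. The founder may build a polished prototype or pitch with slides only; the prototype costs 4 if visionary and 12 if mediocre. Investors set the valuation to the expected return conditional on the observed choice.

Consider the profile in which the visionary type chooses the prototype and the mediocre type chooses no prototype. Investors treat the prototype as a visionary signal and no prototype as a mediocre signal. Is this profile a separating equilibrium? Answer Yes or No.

Yes

Under these beliefs, the prototype earns valuation 29 and no prototype earns valuation 18.
visionary: the prototype nets 29 − 4 = 25; no prototype nets 18. visionary prefers the prototype.
mediocre: the prototype nets 29 − 12 = 17; no prototype nets 18. mediocre prefers no prototype.
Neither type deviates, so the separating profile is an equilibrium.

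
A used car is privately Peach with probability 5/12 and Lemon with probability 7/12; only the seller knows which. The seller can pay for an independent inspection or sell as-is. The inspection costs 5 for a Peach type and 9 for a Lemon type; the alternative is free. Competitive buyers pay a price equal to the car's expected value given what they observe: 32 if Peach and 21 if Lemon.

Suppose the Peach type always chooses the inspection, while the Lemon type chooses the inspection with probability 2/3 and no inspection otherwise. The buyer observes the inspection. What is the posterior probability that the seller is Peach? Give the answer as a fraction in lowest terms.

P(the inspection) = (5/12)·1 + (7/12)·(2/3) = 29/36.
By Bayes' rule, P(Peach | the inspection) = (5/12) / (29/36) = 15/29.

15/29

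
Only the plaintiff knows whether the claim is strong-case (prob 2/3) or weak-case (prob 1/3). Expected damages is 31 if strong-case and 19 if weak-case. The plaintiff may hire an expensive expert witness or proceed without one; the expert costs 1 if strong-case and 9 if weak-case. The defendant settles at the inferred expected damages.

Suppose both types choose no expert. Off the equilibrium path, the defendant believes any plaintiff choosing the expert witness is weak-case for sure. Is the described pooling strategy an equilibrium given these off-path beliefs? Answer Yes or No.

Yes

On path, the defendant holds the prior and pays 2/3·31 + 1/3·19 = 27. Off path (the expert witness), believing weak-case, it pays 19.
strong-case: no expert nets 27; the expert witness nets 19 − 1 = 18. strong-case stays.
weak-case: no expert nets 27; the expert witness nets 19 − 9 = 10. weak-case stays.
No type deviates, so pooling is sustained.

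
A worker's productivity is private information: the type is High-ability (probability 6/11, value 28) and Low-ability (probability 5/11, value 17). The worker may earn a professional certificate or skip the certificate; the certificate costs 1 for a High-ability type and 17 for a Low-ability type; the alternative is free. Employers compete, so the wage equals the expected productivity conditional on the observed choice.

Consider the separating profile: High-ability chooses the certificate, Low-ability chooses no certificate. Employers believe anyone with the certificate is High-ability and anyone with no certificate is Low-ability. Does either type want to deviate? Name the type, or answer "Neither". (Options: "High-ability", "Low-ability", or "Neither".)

Neither

The certificate pays 28; no certificate pays 17.
High-ability: assigned the certificate, nets 28 − 1 = 27; deviating to no certificate nets 17.
Low-ability: assigned no certificate, nets 17; deviating to the certificate nets 28 − 17 = 11.
Both types strictly prefer their assigned action; no profitable deviation.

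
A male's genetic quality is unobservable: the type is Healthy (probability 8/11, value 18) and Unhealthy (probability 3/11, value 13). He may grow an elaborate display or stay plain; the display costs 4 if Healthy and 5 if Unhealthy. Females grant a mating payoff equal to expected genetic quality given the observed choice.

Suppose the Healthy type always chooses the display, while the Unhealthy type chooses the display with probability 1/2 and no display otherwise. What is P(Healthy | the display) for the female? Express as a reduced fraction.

P(the display) = (8/11)·1 + (3/11)·(1/2) = 19/22.
By Bayes' rule, P(Healthy | the display) = (8/11) / (19/22) = 16/19.

16/19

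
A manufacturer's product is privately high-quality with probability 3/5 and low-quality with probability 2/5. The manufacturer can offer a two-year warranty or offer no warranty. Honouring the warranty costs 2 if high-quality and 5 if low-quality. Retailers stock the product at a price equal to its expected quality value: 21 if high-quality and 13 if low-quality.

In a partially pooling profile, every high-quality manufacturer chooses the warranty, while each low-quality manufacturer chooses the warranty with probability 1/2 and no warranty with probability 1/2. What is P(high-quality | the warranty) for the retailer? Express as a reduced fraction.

3/4

P(the warranty) = (3/5)·1 + (2/5)·(1/2) = 4/5.
By Bayes' rule, P(high-quality | the warranty) = (3/5) / (4/5) = 3/4.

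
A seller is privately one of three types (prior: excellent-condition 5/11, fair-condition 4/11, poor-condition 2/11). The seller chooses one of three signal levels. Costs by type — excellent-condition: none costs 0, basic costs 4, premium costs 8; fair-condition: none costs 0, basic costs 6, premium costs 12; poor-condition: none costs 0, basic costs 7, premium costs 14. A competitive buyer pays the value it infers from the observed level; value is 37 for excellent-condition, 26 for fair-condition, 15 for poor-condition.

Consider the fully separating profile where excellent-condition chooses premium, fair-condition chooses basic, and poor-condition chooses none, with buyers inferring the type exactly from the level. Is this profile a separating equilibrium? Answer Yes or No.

No

Separating prices: premium → 37, basic → 26, none → 15.
excellent-condition (assigned premium): none: 15 − 0 = 15; basic: 26 − 4 = 22; premium: 37 − 8 = 29. excellent-condition stays.
fair-condition (assigned basic): none: 15 − 0 = 15; basic: 26 − 6 = 20; premium: 37 − 12 = 25. fair-condition prefers premium.
poor-condition (assigned none): none: 15 − 0 = 15; basic: 26 − 7 = 19; premium: 37 − 14 = 23. poor-condition prefers premium.
At least one type deviates; the separating profile fails.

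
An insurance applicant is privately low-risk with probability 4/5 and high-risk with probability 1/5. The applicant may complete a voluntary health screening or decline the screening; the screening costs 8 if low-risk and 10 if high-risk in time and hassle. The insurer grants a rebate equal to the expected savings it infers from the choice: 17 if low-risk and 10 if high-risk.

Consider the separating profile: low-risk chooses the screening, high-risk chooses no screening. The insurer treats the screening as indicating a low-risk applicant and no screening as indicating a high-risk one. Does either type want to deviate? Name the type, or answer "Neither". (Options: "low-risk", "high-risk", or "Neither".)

low-risk

The screening pays 17; no screening pays 10.
low-risk: assigned the screening, nets 17 − 8 = 9; deviating to no screening nets 10.
high-risk: assigned no screening, nets 10; deviating to the screening nets 17 − 10 = 7.
The low-risk type gains 1 by deviating.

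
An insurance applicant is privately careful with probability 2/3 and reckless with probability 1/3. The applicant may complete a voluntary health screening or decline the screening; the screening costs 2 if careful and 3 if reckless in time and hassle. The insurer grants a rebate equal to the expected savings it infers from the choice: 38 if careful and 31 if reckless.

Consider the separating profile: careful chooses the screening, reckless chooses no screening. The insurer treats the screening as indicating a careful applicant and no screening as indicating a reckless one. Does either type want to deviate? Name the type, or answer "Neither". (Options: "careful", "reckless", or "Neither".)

The screening pays 38; no screening pays 31.
careful: assigned the screening, nets 38 − 2 = 36; deviating to no screening nets 31.
reckless: assigned no screening, nets 31; deviating to the screening nets 38 − 3 = 35.
The reckless type gains 4 by deviating.

reckless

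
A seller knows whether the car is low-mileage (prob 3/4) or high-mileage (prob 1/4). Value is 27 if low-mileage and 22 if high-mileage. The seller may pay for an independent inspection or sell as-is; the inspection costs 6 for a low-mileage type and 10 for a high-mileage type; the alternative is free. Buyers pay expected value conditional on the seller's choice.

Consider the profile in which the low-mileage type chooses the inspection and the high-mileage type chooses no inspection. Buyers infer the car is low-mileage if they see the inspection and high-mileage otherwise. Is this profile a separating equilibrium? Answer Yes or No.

No

Under these beliefs, the inspection earns price 27 and no inspection earns price 22.
low-mileage: the inspection nets 27 − 6 = 21; no inspection nets 22. low-mileage would deviate to no inspection.
high-mileage: the inspection nets 27 − 10 = 17; no inspection nets 22. high-mileage prefers no inspection.
low-mileage has a profitable deviation, so the profile is not an equilibrium.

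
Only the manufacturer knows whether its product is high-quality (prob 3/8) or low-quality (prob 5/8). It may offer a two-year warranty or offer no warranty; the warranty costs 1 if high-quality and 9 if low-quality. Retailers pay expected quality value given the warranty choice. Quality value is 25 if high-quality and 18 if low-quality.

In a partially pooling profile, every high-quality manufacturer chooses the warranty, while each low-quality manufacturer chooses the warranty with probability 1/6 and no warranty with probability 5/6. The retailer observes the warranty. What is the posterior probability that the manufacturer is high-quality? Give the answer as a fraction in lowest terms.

18/23

P(the warranty) = (3/8)·1 + (5/8)·(1/6) = 23/48.
By Bayes' rule, P(high-quality | the warranty) = (3/8) / (23/48) = 18/23.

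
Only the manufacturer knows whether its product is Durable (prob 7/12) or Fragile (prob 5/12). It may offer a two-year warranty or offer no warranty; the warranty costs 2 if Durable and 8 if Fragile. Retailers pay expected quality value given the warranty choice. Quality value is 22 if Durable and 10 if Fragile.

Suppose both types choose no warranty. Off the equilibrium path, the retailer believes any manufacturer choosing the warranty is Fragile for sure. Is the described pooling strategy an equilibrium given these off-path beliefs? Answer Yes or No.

On path, the retailer holds the prior and pays 7/12·22 + 5/12·10 = 17. Off path (the warranty), believing Fragile, it pays 10.
Durable: no warranty nets 17; the warranty nets 10 − 2 = 8. Durable stays.
Fragile: no warranty nets 17; the warranty nets 10 − 8 = 2. Fragile stays.
No type deviates, so pooling is sustained.

Yes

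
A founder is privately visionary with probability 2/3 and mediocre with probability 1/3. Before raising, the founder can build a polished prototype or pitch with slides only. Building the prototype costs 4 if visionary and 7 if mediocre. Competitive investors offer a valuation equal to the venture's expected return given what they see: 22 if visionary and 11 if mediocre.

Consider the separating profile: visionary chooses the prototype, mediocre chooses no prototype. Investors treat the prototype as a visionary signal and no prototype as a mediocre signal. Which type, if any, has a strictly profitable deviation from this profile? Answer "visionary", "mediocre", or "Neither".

The prototype pays 22; no prototype pays 11.
visionary: assigned the prototype, nets 22 − 4 = 18; deviating to no prototype nets 11.
mediocre: assigned no prototype, nets 11; deviating to the prototype nets 22 − 7 = 15.
The mediocre type gains 4 by deviating.

mediocre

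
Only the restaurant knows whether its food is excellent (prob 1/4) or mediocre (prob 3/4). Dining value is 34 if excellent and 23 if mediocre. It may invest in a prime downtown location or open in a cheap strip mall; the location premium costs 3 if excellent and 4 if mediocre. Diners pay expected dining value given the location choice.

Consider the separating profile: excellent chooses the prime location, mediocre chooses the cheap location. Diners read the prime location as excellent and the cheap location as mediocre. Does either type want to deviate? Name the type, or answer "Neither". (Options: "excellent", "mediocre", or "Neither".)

mediocre

The prime location pays 34; the cheap location pays 23.
excellent: assigned the prime location, nets 34 − 3 = 31; deviating to the cheap location nets 23.
mediocre: assigned the cheap location, nets 23; deviating to the prime location nets 34 − 4 = 30.
The mediocre type gains 7 by deviating.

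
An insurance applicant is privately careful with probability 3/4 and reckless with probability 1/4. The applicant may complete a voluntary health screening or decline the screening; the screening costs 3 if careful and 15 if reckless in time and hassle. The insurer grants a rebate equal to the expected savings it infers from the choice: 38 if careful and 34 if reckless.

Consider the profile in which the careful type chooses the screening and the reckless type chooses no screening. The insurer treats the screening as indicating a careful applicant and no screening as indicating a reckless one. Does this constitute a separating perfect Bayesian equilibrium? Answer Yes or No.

Yes

Under these beliefs, the screening earns rebate 38 and no screening earns rebate 34.
careful: the screening nets 38 − 3 = 35; no screening nets 34. careful prefers the screening.
reckless: the screening nets 38 − 15 = 23; no screening nets 34. reckless prefers no screening.
Neither type deviates, so the separating profile is an equilibrium.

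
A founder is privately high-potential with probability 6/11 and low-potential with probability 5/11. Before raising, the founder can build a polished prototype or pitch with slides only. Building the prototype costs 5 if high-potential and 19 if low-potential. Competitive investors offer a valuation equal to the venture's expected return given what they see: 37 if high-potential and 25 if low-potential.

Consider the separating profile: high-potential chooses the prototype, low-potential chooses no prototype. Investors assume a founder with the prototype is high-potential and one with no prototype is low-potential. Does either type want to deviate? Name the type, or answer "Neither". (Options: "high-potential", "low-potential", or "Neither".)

Neither

The prototype pays 37; no prototype pays 25.
high-potential: assigned the prototype, nets 37 − 5 = 32; deviating to no prototype nets 25.
low-potential: assigned no prototype, nets 25; deviating to the prototype nets 37 − 19 = 18.
Both types strictly prefer their assigned action; no profitable deviation.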